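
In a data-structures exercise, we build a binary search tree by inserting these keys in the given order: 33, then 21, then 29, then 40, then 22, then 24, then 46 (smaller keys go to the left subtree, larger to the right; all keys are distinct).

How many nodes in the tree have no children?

2

Resulting structure (node: left, right):
  33: L=21, R=40
  21: L=–, R=29
  29: L=22, R=–
  40: L=–, R=46
  22: L=–, R=24
  24: L=–, R=–
  46: L=–, R=–

Leaves: 24, 46 — 2 in total.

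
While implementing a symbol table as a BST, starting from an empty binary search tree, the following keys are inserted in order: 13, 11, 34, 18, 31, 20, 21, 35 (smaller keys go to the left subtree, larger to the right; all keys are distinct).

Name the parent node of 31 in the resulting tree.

18

Insert 13: tree is empty, so 13 becomes the root.
Insert 11: 11 < 13 → go left. Place as left child of 13.
Insert 34: 34 > 13 → go right. Place as right child of 13.
Insert 18: 18 > 13 → go right; 18 < 34 → go left. Place as left child of 34.
Insert 31: 31 > 13 → go right; 31 < 34 → go left; 31 > 18 → go right. Place as right child of 18.
Insert 20: 20 > 13 → go right; 20 < 34 → go left; 20 > 18 → go right; 20 < 31 → go left. Place as left child of 31.
Insert 21: 21 > 13 → go right; 21 < 34 → go left; 21 > 18 → go right; 21 < 31 → go left; 21 > 20 → go right. Place as right child of 20.
Insert 35: 35 > 13 → go right; 35 > 34 → go right. Place as right child of 34.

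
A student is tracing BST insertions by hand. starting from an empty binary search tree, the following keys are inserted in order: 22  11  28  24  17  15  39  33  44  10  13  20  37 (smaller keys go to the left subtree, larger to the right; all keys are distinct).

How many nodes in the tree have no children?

6

22: root
11: left child of 22 (depth 1)
28: right child of 22 (depth 1)
24: left child of 28 (depth 2)
17: right child of 11 (depth 2)
15: left child of 17 (depth 3)
39: right child of 28 (depth 2)
33: left child of 39 (depth 3)
44: right child of 39 (depth 3)
10: left child of 11 (depth 2)
13: left child of 15 (depth 4)
20: right child of 17 (depth 3)
37: right child of 33 (depth 4)

Leaves: 10, 13, 20, 24, 37, 44 — 6 in total.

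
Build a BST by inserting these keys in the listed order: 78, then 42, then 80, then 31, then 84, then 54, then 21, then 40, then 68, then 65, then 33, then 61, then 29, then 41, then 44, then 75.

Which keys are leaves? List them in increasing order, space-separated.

29 33 41 44 61 75 84

78: root
42: left child of 78 (depth 1)
80: right child of 78 (depth 1)
31: left child of 42 (depth 2)
84: right child of 80 (depth 2)
54: right child of 42 (depth 2)
21: left child of 31 (depth 3)
40: right child of 31 (depth 3)
68: right child of 54 (depth 3)
65: left child of 68 (depth 4)
33: left child of 40 (depth 4)
61: left child of 65 (depth 5)
29: right child of 21 (depth 4)
41: right child of 40 (depth 4)
44: left child of 54 (depth 3)
75: right child of 68 (depth 4)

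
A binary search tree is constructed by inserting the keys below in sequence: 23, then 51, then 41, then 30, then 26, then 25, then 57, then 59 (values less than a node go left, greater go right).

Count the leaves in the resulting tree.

2

Insert 23: tree is empty, so 23 becomes the root.
Insert 51: 51 > 23 → go right. Place as right child of 23.
Insert 41: 41 > 23 → go right; 41 < 51 → go left. Place as left child of 51.
Insert 30: 30 > 23 → go right; 30 < 51 → go left; 30 < 41 → go left. Place as left child of 41.
Insert 26: 26 > 23 → go right; 26 < 51 → go left; 26 < 41 → go left; 26 < 30 → go left. Place as left child of 30.
Insert 25: 25 > 23 → go right; 25 < 51 → go left; 25 < 41 → go left; 25 < 30 → go left; 25 < 26 → go left. Place as left child of 26.
Insert 57: 57 > 23 → go right; 57 > 51 → go right. Place as right child of 51.
Insert 59: 59 > 23 → go right; 59 > 51 → go right; 59 > 57 → go right. Place as right child of 57.

Leaves: 25, 59 — 2 in total.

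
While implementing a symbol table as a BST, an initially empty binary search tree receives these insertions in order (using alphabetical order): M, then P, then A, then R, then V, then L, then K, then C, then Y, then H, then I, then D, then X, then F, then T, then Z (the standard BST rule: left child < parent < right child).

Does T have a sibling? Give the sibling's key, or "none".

Y

M: root
P: right child of M (depth 1)
A: left child of M (depth 1)
R: right child of P (depth 2)
V: right child of R (depth 3)
L: right child of A (depth 2)
K: left child of L (depth 3)
C: left child of K (depth 4)
Y: right child of V (depth 4)
H: right child of C (depth 5)
I: right child of H (depth 6)
D: left child of H (depth 6)
X: left child of Y (depth 5)
F: right child of D (depth 7)
T: left child of V (depth 4)
Z: right child of Y (depth 5)

T's parent is V; the other child of V is Y.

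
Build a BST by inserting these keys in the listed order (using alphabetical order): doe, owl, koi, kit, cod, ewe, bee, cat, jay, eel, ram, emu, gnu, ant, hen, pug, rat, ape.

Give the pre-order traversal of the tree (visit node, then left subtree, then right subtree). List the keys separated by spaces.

Insert doe: tree is empty, so doe becomes the root.
Insert owl: owl > doe → go right. Place as right child of doe.
Insert koi: koi > doe → go right; koi < owl → go left. Place as left child of owl.
Insert kit: kit > doe → go right; kit < owl → go left; kit < koi → go left. Place as left child of koi.
Insert cod: cod < doe → go left. Place as left child of doe.
Insert ewe: ewe > doe → go right; ewe < owl → go left; ewe < koi → go left; ewe < kit → go left. Place as left child of kit.
Insert bee: bee < doe → go left; bee < cod → go left. Place as left child of cod.
Insert cat: cat < doe → go left; cat < cod → go left; cat > bee → go right. Place as right child of bee.
Insert jay: jay > doe → go right; jay < owl → go left; jay < koi → go left; jay < kit → go left; jay > ewe → go right. Place as right child of ewe.
Insert eel: eel > doe → go right; eel < owl → go left; eel < koi → go left; eel < kit → go left; eel < ewe → go left. Place as left child of ewe.
Insert ram: ram > doe → go right; ram > owl → go right. Place as right child of owl.
Insert emu: emu > doe → go right; emu < owl → go left; emu < koi → go left; emu < kit → go left; emu < ewe → go left; emu > eel → go right. Place as right child of eel.
Insert gnu: gnu > doe → go right; gnu < owl → go left; gnu < koi → go left; gnu < kit → go left; gnu > ewe → go right; gnu < jay → go left. Place as left child of jay.
Insert ant: ant < doe → go left; ant < cod → go left; ant < bee → go left. Place as left child of bee.
Insert hen: hen > doe → go right; hen < owl → go left; hen < koi → go left; hen < kit → go left; hen > ewe → go right; hen < jay → go left; hen > gnu → go right. Place as right child of gnu.
Insert pug: pug > doe → go right; pug > owl → go right; pug < ram → go left. Place as left child of ram.
Insert rat: rat > doe → go right; rat > owl → go right; rat > ram → go right. Place as right child of ram.
Insert ape: ape < doe → go left; ape < cod → go left; ape < bee → go left; ape > ant → go right. Place as right child of ant.

doe cod bee ant ape cat owl koi kit ewe eel emu jay gnu hen ram pug rat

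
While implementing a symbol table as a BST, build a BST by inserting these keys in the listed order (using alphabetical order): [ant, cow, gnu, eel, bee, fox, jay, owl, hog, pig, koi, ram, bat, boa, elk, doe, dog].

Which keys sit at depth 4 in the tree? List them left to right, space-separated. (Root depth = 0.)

doe fox hog owl

ant: root
cow: right child of ant (depth 1)
gnu: right child of cow (depth 2)
eel: left child of gnu (depth 3)
bee: left child of cow (depth 2)
fox: right child of eel (depth 4)
jay: right child of gnu (depth 3)
owl: right child of jay (depth 4)
hog: left child of jay (depth 4)
pig: right child of owl (depth 5)
koi: left child of owl (depth 5)
ram: right child of pig (depth 6)
bat: left child of bee (depth 3)
boa: right child of bee (depth 3)
elk: left child of fox (depth 5)
doe: left child of eel (depth 4)
dog: right child of doe (depth 5)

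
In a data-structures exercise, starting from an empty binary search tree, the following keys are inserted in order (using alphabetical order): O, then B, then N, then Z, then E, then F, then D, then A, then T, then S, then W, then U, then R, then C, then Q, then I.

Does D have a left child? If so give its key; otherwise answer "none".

O: root
B: left child of O (depth 1)
N: right child of B (depth 2)
Z: right child of O (depth 1)
E: left child of N (depth 3)
F: right child of E (depth 4)
D: left child of E (depth 4)
A: left child of B (depth 2)
T: left child of Z (depth 2)
S: left child of T (depth 3)
W: right child of T (depth 3)
U: left child of W (depth 4)
R: left child of S (depth 4)
C: left child of D (depth 5)
Q: left child of R (depth 5)
I: right child of F (depth 5)

C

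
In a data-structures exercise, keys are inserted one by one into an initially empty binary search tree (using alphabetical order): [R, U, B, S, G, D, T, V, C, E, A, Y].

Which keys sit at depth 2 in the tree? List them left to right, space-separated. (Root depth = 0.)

A G S V

R: root
U: right child of R (depth 1)
B: left child of R (depth 1)
S: left child of U (depth 2)
G: right child of B (depth 2)
D: left child of G (depth 3)
T: right child of S (depth 3)
V: right child of U (depth 2)
C: left child of D (depth 4)
E: right child of D (depth 4)
A: left child of B (depth 2)
Y: right child of V (depth 3)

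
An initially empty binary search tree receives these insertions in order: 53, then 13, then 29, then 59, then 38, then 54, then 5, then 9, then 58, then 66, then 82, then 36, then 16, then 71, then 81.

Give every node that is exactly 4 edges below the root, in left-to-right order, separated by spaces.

36 71

Resulting structure (node: left, right):
  53: L=13, R=59
  13: L=5, R=29
  29: L=16, R=38
  59: L=54, R=66
  38: L=36, R=–
  54: L=–, R=58
  5: L=–, R=9
  9: L=–, R=–
  58: L=–, R=–
  66: L=–, R=82
  82: L=71, R=–
  36: L=–, R=–
  16: L=–, R=–
  71: L=–, R=81
  81: L=–, R=–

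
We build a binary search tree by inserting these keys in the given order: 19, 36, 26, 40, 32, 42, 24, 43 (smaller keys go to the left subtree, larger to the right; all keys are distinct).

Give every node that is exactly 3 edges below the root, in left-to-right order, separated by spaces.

24 32 42

19: root
36: right child of 19 (depth 1)
26: left child of 36 (depth 2)
40: right child of 36 (depth 2)
32: right child of 26 (depth 3)
42: right child of 40 (depth 3)
24: left child of 26 (depth 3)
43: right child of 42 (depth 4)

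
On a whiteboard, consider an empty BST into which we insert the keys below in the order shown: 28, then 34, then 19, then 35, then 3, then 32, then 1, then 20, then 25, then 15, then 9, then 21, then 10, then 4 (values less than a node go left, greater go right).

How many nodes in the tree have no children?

6

Insert 28: tree is empty, so 28 becomes the root.
Insert 34: 34 > 28 → go right. Place as right child of 28.
Insert 19: 19 < 28 → go left. Place as left child of 28.
Insert 35: 35 > 28 → go right; 35 > 34 → go right. Place as right child of 34.
Insert 3: 3 < 28 → go left; 3 < 19 → go left. Place as left child of 19.
Insert 32: 32 > 28 → go right; 32 < 34 → go left. Place as left child of 34.
Insert 1: 1 < 28 → go left; 1 < 19 → go left; 1 < 3 → go left. Place as left child of 3.
Insert 20: 20 < 28 → go left; 20 > 19 → go right. Place as right child of 19.
Insert 25: 25 < 28 → go left; 25 > 19 → go right; 25 > 20 → go right. Place as right child of 20.
Insert 15: 15 < 28 → go left; 15 < 19 → go left; 15 > 3 → go right. Place as right child of 3.
Insert 9: 9 < 28 → go left; 9 < 19 → go left; 9 > 3 → go right; 9 < 15 → go left. Place as left child of 15.
Insert 21: 21 < 28 → go left; 21 > 19 → go right; 21 > 20 → go right; 21 < 25 → go left. Place as left child of 25.
Insert 10: 10 < 28 → go left; 10 < 19 → go left; 10 > 3 → go right; 10 < 15 → go left; 10 > 9 → go right. Place as right child of 9.
Insert 4: 4 < 28 → go left; 4 < 19 → go left; 4 > 3 → go right; 4 < 15 → go left; 4 < 9 → go left. Place as left child of 9.

Leaves: 1, 4, 10, 21, 32, 35 — 6 in total.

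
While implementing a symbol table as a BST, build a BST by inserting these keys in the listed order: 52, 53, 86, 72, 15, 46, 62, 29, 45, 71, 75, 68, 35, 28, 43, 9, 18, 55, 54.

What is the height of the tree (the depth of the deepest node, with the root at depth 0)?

Insert 52: tree is empty, so 52 becomes the root.
Insert 53: 53 > 52 → go right. Place as right child of 52.
Insert 86: 86 > 52 → go right; 86 > 53 → go right. Place as right child of 53.
Insert 72: 72 > 52 → go right; 72 > 53 → go right; 72 < 86 → go left. Place as left child of 86.
Insert 15: 15 < 52 → go left. Place as left child of 52.
Insert 46: 46 < 52 → go left; 46 > 15 → go right. Place as right child of 15.
Insert 62: 62 > 52 → go right; 62 > 53 → go right; 62 < 86 → go left; 62 < 72 → go left. Place as left child of 72.
Insert 29: 29 < 52 → go left; 29 > 15 → go right; 29 < 46 → go left. Place as left child of 46.
Insert 45: 45 < 52 → go left; 45 > 15 → go right; 45 < 46 → go left; 45 > 29 → go right. Place as right child of 29.
Insert 71: 71 > 52 → go right; 71 > 53 → go right; 71 < 86 → go left; 71 < 72 → go left; 71 > 62 → go right. Place as right child of 62.
Insert 75: 75 > 52 → go right; 75 > 53 → go right; 75 < 86 → go left; 75 > 72 → go right. Place as right child of 72.
Insert 68: 68 > 52 → go right; 68 > 53 → go right; 68 < 86 → go left; 68 < 72 → go left; 68 > 62 → go right; 68 < 71 → go left. Place as left child of 71.
Insert 35: 35 < 52 → go left; 35 > 15 → go right; 35 < 46 → go left; 35 > 29 → go right; 35 < 45 → go left. Place as left child of 45.
Insert 28: 28 < 52 → go left; 28 > 15 → go right; 28 < 46 → go left; 28 < 29 → go left. Place as left child of 29.
Insert 43: 43 < 52 → go left; 43 > 15 → go right; 43 < 46 → go left; 43 > 29 → go right; 43 < 45 → go left; 43 > 35 → go right. Place as right child of 35.
Insert 9: 9 < 52 → go left; 9 < 15 → go left. Place as left child of 15.
Insert 18: 18 < 52 → go left; 18 > 15 → go right; 18 < 46 → go left; 18 < 29 → go left; 18 < 28 → go left. Place as left child of 28.
Insert 55: 55 > 52 → go right; 55 > 53 → go right; 55 < 86 → go left; 55 < 72 → go left; 55 < 62 → go left. Place as left child of 62.
Insert 54: 54 > 52 → go right; 54 > 53 → go right; 54 < 86 → go left; 54 < 72 → go left; 54 < 62 → go left; 54 < 55 → go left. Place as left child of 55.

The deepest node is 68 at depth 6.

6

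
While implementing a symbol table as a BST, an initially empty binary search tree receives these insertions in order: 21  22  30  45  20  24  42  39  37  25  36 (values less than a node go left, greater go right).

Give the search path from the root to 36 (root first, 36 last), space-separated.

Resulting structure (node: left, right):
  21: L=20, R=22
  22: L=–, R=30
  30: L=24, R=45
  45: L=42, R=–
  20: L=–, R=–
  24: L=–, R=25
  42: L=39, R=–
  39: L=37, R=–
  37: L=36, R=–
  25: L=–, R=–
  36: L=–, R=–

21 22 30 45 42 39 37 36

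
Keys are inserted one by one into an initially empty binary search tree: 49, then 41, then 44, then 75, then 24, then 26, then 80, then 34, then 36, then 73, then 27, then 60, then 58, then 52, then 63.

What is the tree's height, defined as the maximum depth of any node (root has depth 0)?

49: root
41: left child of 49 (depth 1)
44: right child of 41 (depth 2)
75: right child of 49 (depth 1)
24: left child of 41 (depth 2)
26: right child of 24 (depth 3)
80: right child of 75 (depth 2)
34: right child of 26 (depth 4)
36: right child of 34 (depth 5)
73: left child of 75 (depth 2)
27: left child of 34 (depth 5)
60: left child of 73 (depth 3)
58: left child of 60 (depth 4)
52: left child of 58 (depth 5)
63: right child of 60 (depth 4)

The deepest node is 36 at depth 5.

5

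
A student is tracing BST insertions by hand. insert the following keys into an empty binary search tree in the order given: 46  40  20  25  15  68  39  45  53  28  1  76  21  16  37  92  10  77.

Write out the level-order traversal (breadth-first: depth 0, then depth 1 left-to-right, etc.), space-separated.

46: root
40: left child of 46 (depth 1)
20: left child of 40 (depth 2)
25: right child of 20 (depth 3)
15: left child of 20 (depth 3)
68: right child of 46 (depth 1)
39: right child of 25 (depth 4)
45: right child of 40 (depth 2)
53: left child of 68 (depth 2)
28: left child of 39 (depth 5)
1: left child of 15 (depth 4)
76: right child of 68 (depth 2)
21: left child of 25 (depth 4)
16: right child of 15 (depth 4)
37: right child of 28 (depth 6)
92: right child of 76 (depth 3)
10: right child of 1 (depth 5)
77: left child of 92 (depth 4)

46 40 68 20 45 53 76 15 25 92 1 16 21 39 77 10 28 37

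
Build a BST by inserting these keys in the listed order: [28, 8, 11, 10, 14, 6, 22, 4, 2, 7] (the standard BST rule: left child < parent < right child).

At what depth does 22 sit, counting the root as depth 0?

4

28: root
8: left child of 28 (depth 1)
11: right child of 8 (depth 2)
10: left child of 11 (depth 3)
14: right child of 11 (depth 3)
6: left child of 8 (depth 2)
22: right child of 14 (depth 4)
4: left child of 6 (depth 3)
2: left child of 4 (depth 4)
7: right child of 6 (depth 3)

Path to 22: 28 → 8 → 11 → 14 → 22, which is 4 edges.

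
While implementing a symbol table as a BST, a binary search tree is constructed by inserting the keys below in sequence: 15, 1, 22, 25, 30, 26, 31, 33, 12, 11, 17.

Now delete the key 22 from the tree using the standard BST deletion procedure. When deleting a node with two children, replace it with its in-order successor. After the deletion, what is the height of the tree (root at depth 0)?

4

15: root
1: left child of 15 (depth 1)
22: right child of 15 (depth 1)
25: right child of 22 (depth 2)
30: right child of 25 (depth 3)
26: left child of 30 (depth 4)
31: right child of 30 (depth 4)
33: right child of 31 (depth 5)
12: right child of 1 (depth 2)
11: left child of 12 (depth 3)
17: left child of 22 (depth 2)

Delete 22 (two children — replace with in-order successor).
After deletion, deepest node is 33 at depth 4.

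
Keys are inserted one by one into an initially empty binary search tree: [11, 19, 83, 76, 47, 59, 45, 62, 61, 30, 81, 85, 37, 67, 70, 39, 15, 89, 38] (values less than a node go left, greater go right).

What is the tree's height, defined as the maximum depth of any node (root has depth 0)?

11: root
19: right child of 11 (depth 1)
83: right child of 19 (depth 2)
76: left child of 83 (depth 3)
47: left child of 76 (depth 4)
59: right child of 47 (depth 5)
45: left child of 47 (depth 5)
62: right child of 59 (depth 6)
61: left child of 62 (depth 7)
30: left child of 45 (depth 6)
81: right child of 76 (depth 4)
85: right child of 83 (depth 3)
37: right child of 30 (depth 7)
67: right child of 62 (depth 7)
70: right child of 67 (depth 8)
39: right child of 37 (depth 8)
15: left child of 19 (depth 2)
89: right child of 85 (depth 4)
38: left child of 39 (depth 9)

The deepest node is 38 at depth 9.

9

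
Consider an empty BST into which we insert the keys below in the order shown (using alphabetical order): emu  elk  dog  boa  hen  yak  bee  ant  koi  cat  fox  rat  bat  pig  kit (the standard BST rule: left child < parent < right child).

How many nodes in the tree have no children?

5

Insert emu: tree is empty, so emu becomes the root.
Insert elk: elk < emu → go left. Place as left child of emu.
Insert dog: dog < emu → go left; dog < elk → go left. Place as left child of elk.
Insert boa: boa < emu → go left; boa < elk → go left; boa < dog → go left. Place as left child of dog.
Insert hen: hen > emu → go right. Place as right child of emu.
Insert yak: yak > emu → go right; yak > hen → go right. Place as right child of hen.
Insert bee: bee < emu → go left; bee < elk → go left; bee < dog → go left; bee < boa → go left. Place as left child of boa.
Insert ant: ant < emu → go left; ant < elk → go left; ant < dog → go left; ant < boa → go left; ant < bee → go left. Place as left child of bee.
Insert koi: koi > emu → go right; koi > hen → go right; koi < yak → go left. Place as left child of yak.
Insert cat: cat < emu → go left; cat < elk → go left; cat < dog → go left; cat > boa → go right. Place as right child of boa.
Insert fox: fox > emu → go right; fox < hen → go left. Place as left child of hen.
Insert rat: rat > emu → go right; rat > hen → go right; rat < yak → go left; rat > koi → go right. Place as right child of koi.
Insert bat: bat < emu → go left; bat < elk → go left; bat < dog → go left; bat < boa → go left; bat < bee → go left; bat > ant → go right. Place as right child of ant.
Insert pig: pig > emu → go right; pig > hen → go right; pig < yak → go left; pig > koi → go right; pig < rat → go left. Place as left child of rat.
Insert kit: kit > emu → go right; kit > hen → go right; kit < yak → go left; kit < koi → go left. Place as left child of koi.

Leaves: bat, cat, fox, kit, pig — 5 in total.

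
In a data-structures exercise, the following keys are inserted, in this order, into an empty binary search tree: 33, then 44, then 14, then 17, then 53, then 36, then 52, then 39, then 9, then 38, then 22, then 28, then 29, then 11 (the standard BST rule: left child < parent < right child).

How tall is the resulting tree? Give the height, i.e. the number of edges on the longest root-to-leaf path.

33: root
44: right child of 33 (depth 1)
14: left child of 33 (depth 1)
17: right child of 14 (depth 2)
53: right child of 44 (depth 2)
36: left child of 44 (depth 2)
52: left child of 53 (depth 3)
39: right child of 36 (depth 3)
9: left child of 14 (depth 2)
38: left child of 39 (depth 4)
22: right child of 17 (depth 3)
28: right child of 22 (depth 4)
29: right child of 28 (depth 5)
11: right child of 9 (depth 3)

The deepest node is 29 at depth 5.

5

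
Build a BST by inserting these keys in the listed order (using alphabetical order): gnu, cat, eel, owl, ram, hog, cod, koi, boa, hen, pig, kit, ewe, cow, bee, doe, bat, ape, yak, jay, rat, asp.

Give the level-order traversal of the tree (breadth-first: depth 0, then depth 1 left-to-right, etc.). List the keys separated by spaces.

gnu: root
cat: left child of gnu (depth 1)
eel: right child of cat (depth 2)
owl: right child of gnu (depth 1)
ram: right child of owl (depth 2)
hog: left child of owl (depth 2)
cod: left child of eel (depth 3)
koi: right child of hog (depth 3)
boa: left child of cat (depth 2)
hen: left child of hog (depth 3)
pig: left child of ram (depth 3)
kit: left child of koi (depth 4)
ewe: right child of eel (depth 3)
cow: right child of cod (depth 4)
bee: left child of boa (depth 3)
doe: right child of cow (depth 5)
bat: left child of bee (depth 4)
ape: left child of bat (depth 5)
yak: right child of ram (depth 3)
jay: left child of kit (depth 5)
rat: left child of yak (depth 4)
asp: right child of ape (depth 6)

gnu cat owl boa eel hog ram bee cod ewe hen koi pig yak bat cow kit rat ape doe jay asp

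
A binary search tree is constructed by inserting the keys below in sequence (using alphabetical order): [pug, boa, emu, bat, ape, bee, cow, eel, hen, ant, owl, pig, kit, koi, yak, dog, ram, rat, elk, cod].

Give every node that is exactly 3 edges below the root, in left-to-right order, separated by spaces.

Insert pug: tree is empty, so pug becomes the root.
Insert boa: boa < pug → go left. Place as left child of pug.
Insert emu: emu < pug → go left; emu > boa → go right. Place as right child of boa.
Insert bat: bat < pug → go left; bat < boa → go left. Place as left child of boa.
Insert ape: ape < pug → go left; ape < boa → go left; ape < bat → go left. Place as left child of bat.
Insert bee: bee < pug → go left; bee < boa → go left; bee > bat → go right. Place as right child of bat.
Insert cow: cow < pug → go left; cow > boa → go right; cow < emu → go left. Place as left child of emu.
Insert eel: eel < pug → go left; eel > boa → go right; eel < emu → go left; eel > cow → go right. Place as right child of cow.
Insert hen: hen < pug → go left; hen > boa → go right; hen > emu → go right. Place as right child of emu.
Insert ant: ant < pug → go left; ant < boa → go left; ant < bat → go left; ant < ape → go left. Place as left child of ape.
Insert owl: owl < pug → go left; owl > boa → go right; owl > emu → go right; owl > hen → go right. Place as right child of hen.
Insert pig: pig < pug → go left; pig > boa → go right; pig > emu → go right; pig > hen → go right; pig > owl → go right. Place as right child of owl.
Insert kit: kit < pug → go left; kit > boa → go right; kit > emu → go right; kit > hen → go right; kit < owl → go left. Place as left child of owl.
Insert koi: koi < pug → go left; koi > boa → go right; koi > emu → go right; koi > hen → go right; koi < owl → go left; koi > kit → go right. Place as right child of kit.
Insert yak: yak > pug → go right. Place as right child of pug.
Insert dog: dog < pug → go left; dog > boa → go right; dog < emu → go left; dog > cow → go right; dog < eel → go left. Place as left child of eel.
Insert ram: ram > pug → go right; ram < yak → go left. Place as left child of yak.
Insert rat: rat > pug → go right; rat < yak → go left; rat > ram → go right. Place as right child of ram.
Insert elk: elk < pug → go left; elk > boa → go right; elk < emu → go left; elk > cow → go right; elk > eel → go right. Place as right child of eel.
Insert cod: cod < pug → go left; cod > boa → go right; cod < emu → go left; cod < cow → go left. Place as left child of cow.

ape bee cow hen rat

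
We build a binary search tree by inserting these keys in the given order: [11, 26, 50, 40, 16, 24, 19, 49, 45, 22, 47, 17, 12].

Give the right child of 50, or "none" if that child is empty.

Insert 11: tree is empty, so 11 becomes the root.
Insert 26: 26 > 11 → go right. Place as right child of 11.
Insert 50: 50 > 11 → go right; 50 > 26 → go right. Place as right child of 26.
Insert 40: 40 > 11 → go right; 40 > 26 → go right; 40 < 50 → go left. Place as left child of 50.
Insert 16: 16 > 11 → go right; 16 < 26 → go left. Place as left child of 26.
Insert 24: 24 > 11 → go right; 24 < 26 → go left; 24 > 16 → go right. Place as right child of 16.
Insert 19: 19 > 11 → go right; 19 < 26 → go left; 19 > 16 → go right; 19 < 24 → go left. Place as left child of 24.
Insert 49: 49 > 11 → go right; 49 > 26 → go right; 49 < 50 → go left; 49 > 40 → go right. Place as right child of 40.
Insert 45: 45 > 11 → go right; 45 > 26 → go right; 45 < 50 → go left; 45 > 40 → go right; 45 < 49 → go left. Place as left child of 49.
Insert 22: 22 > 11 → go right; 22 < 26 → go left; 22 > 16 → go right; 22 < 24 → go left; 22 > 19 → go right. Place as right child of 19.
Insert 47: 47 > 11 → go right; 47 > 26 → go right; 47 < 50 → go left; 47 > 40 → go right; 47 < 49 → go left; 47 > 45 → go right. Place as right child of 45.
Insert 17: 17 > 11 → go right; 17 < 26 → go left; 17 > 16 → go right; 17 < 24 → go left; 17 < 19 → go left. Place as left child of 19.
Insert 12: 12 > 11 → go right; 12 < 26 → go left; 12 < 16 → go left. Place as left child of 16.

none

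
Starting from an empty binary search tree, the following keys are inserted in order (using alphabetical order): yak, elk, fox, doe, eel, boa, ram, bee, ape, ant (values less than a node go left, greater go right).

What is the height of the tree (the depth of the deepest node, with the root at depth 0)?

6

Insert yak: tree is empty, so yak becomes the root.
Insert elk: elk < yak → go left. Place as left child of yak.
Insert fox: fox < yak → go left; fox > elk → go right. Place as right child of elk.
Insert doe: doe < yak → go left; doe < elk → go left. Place as left child of elk.
Insert eel: eel < yak → go left; eel < elk → go left; eel > doe → go right. Place as right child of doe.
Insert boa: boa < yak → go left; boa < elk → go left; boa < doe → go left. Place as left child of doe.
Insert ram: ram < yak → go left; ram > elk → go right; ram > fox → go right. Place as right child of fox.
Insert bee: bee < yak → go left; bee < elk → go left; bee < doe → go left; bee < boa → go left. Place as left child of boa.
Insert ape: ape < yak → go left; ape < elk → go left; ape < doe → go left; ape < boa → go left; ape < bee → go left. Place as left child of bee.
Insert ant: ant < yak → go left; ant < elk → go left; ant < doe → go left; ant < boa → go left; ant < bee → go left; ant < ape → go left. Place as left child of ape.

The deepest node is ant at depth 6.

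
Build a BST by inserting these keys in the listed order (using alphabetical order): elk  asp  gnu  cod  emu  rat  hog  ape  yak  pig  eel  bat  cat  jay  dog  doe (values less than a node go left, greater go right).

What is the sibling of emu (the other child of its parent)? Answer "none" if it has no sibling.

rat

elk: root
asp: left child of elk (depth 1)
gnu: right child of elk (depth 1)
cod: right child of asp (depth 2)
emu: left child of gnu (depth 2)
rat: right child of gnu (depth 2)
hog: left child of rat (depth 3)
ape: left child of asp (depth 2)
yak: right child of rat (depth 3)
pig: right child of hog (depth 4)
eel: right child of cod (depth 3)
bat: left child of cod (depth 3)
cat: right child of bat (depth 4)
jay: left child of pig (depth 5)
dog: left child of eel (depth 4)
doe: left child of dog (depth 5)

emu's parent is gnu; the other child of gnu is rat.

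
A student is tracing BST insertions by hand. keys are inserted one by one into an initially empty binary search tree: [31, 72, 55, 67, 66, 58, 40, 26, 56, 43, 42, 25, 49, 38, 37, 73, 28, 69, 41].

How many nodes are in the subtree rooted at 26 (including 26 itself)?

31: root
72: right child of 31 (depth 1)
55: left child of 72 (depth 2)
67: right child of 55 (depth 3)
66: left child of 67 (depth 4)
58: left child of 66 (depth 5)
40: left child of 55 (depth 3)
26: left child of 31 (depth 1)
56: left child of 58 (depth 6)
43: right child of 40 (depth 4)
42: left child of 43 (depth 5)
25: left child of 26 (depth 2)
49: right child of 43 (depth 5)
38: left child of 40 (depth 4)
37: left child of 38 (depth 5)
73: right child of 72 (depth 2)
28: right child of 26 (depth 2)
69: right child of 67 (depth 4)
41: left child of 42 (depth 6)

Subtree rooted at 26 contains: 26, 25, 28 — 3 nodes.

3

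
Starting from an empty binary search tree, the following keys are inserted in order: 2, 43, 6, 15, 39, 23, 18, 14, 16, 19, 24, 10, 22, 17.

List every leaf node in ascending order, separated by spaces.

10 17 22 24

Resulting structure (node: left, right):
  2: L=–, R=43
  43: L=6, R=–
  6: L=–, R=15
  15: L=14, R=39
  39: L=23, R=–
  23: L=18, R=24
  18: L=16, R=19
  14: L=10, R=–
  16: L=–, R=17
  19: L=–, R=22
  24: L=–, R=–
  10: L=–, R=–
  22: L=–, R=–
  17: L=–, R=–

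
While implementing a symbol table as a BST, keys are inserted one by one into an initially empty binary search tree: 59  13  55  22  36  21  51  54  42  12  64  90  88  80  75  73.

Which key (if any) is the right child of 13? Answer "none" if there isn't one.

55

Insert 59: tree is empty, so 59 becomes the root.
Insert 13: 13 < 59 → go left. Place as left child of 59.
Insert 55: 55 < 59 → go left; 55 > 13 → go right. Place as right child of 13.
Insert 22: 22 < 59 → go left; 22 > 13 → go right; 22 < 55 → go left. Place as left child of 55.
Insert 36: 36 < 59 → go left; 36 > 13 → go right; 36 < 55 → go left; 36 > 22 → go right. Place as right child of 22.
Insert 21: 21 < 59 → go left; 21 > 13 → go right; 21 < 55 → go left; 21 < 22 → go left. Place as left child of 22.
Insert 51: 51 < 59 → go left; 51 > 13 → go right; 51 < 55 → go left; 51 > 22 → go right; 51 > 36 → go right. Place as right child of 36.
Insert 54: 54 < 59 → go left; 54 > 13 → go right; 54 < 55 → go left; 54 > 22 → go right; 54 > 36 → go right; 54 > 51 → go right. Place as right child of 51.
Insert 42: 42 < 59 → go left; 42 > 13 → go right; 42 < 55 → go left; 42 > 22 → go right; 42 > 36 → go right; 42 < 51 → go left. Place as left child of 51.
Insert 12: 12 < 59 → go left; 12 < 13 → go left. Place as left child of 13.
Insert 64: 64 > 59 → go right. Place as right child of 59.
Insert 90: 90 > 59 → go right; 90 > 64 → go right. Place as right child of 64.
Insert 88: 88 > 59 → go right; 88 > 64 → go right; 88 < 90 → go left. Place as left child of 90.
Insert 80: 80 > 59 → go right; 80 > 64 → go right; 80 < 90 → go left; 80 < 88 → go left. Place as left child of 88.
Insert 75: 75 > 59 → go right; 75 > 64 → go right; 75 < 90 → go left; 75 < 88 → go left; 75 < 80 → go left. Place as left child of 80.
Insert 73: 73 > 59 → go right; 73 > 64 → go right; 73 < 90 → go left; 73 < 88 → go left; 73 < 80 → go left; 73 < 75 → go left. Place as left child of 75.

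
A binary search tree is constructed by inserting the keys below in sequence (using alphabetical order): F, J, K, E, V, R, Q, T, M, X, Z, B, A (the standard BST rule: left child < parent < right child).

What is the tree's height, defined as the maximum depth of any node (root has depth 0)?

6

Resulting structure (node: left, right):
  F: L=E, R=J
  J: L=–, R=K
  K: L=–, R=V
  E: L=B, R=–
  V: L=R, R=X
  R: L=Q, R=T
  Q: L=M, R=–
  T: L=–, R=–
  M: L=–, R=–
  X: L=–, R=Z
  Z: L=–, R=–
  B: L=A, R=–
  A: L=–, R=–

The deepest node is M at depth 6.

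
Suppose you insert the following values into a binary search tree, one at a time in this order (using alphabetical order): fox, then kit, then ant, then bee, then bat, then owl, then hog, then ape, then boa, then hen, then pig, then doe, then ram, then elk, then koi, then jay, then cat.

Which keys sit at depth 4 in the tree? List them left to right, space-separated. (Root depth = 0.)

fox: root
kit: right child of fox (depth 1)
ant: left child of fox (depth 1)
bee: right child of ant (depth 2)
bat: left child of bee (depth 3)
owl: right child of kit (depth 2)
hog: left child of kit (depth 2)
ape: left child of bat (depth 4)
boa: right child of bee (depth 3)
hen: left child of hog (depth 3)
pig: right child of owl (depth 3)
doe: right child of boa (depth 4)
ram: right child of pig (depth 4)
elk: right child of doe (depth 5)
koi: left child of owl (depth 3)
jay: right child of hog (depth 3)
cat: left child of doe (depth 5)

ape doe ram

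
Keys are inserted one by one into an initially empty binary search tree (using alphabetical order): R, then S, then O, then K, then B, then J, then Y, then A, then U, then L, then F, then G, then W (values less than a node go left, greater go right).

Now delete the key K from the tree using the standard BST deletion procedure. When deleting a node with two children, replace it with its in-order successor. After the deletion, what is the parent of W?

Insert R: tree is empty, so R becomes the root.
Insert S: S > R → go right. Place as right child of R.
Insert O: O < R → go left. Place as left child of R.
Insert K: K < R → go left; K < O → go left. Place as left child of O.
Insert B: B < R → go left; B < O → go left; B < K → go left. Place as left child of K.
Insert J: J < R → go left; J < O → go left; J < K → go left; J > B → go right. Place as right child of B.
Insert Y: Y > R → go right; Y > S → go right. Place as right child of S.
Insert A: A < R → go left; A < O → go left; A < K → go left; A < B → go left. Place as left child of B.
Insert U: U > R → go right; U > S → go right; U < Y → go left. Place as left child of Y.
Insert L: L < R → go left; L < O → go left; L > K → go right. Place as right child of K.
Insert F: F < R → go left; F < O → go left; F < K → go left; F > B → go right; F < J → go left. Place as left child of J.
Insert G: G < R → go left; G < O → go left; G < K → go left; G > B → go right; G < J → go left; G > F → go right. Place as right child of F.
Insert W: W > R → go right; W > S → go right; W < Y → go left; W > U → go right. Place as right child of U.

Delete K (two children — replace with in-order successor).
After deletion, W's parent is U.

U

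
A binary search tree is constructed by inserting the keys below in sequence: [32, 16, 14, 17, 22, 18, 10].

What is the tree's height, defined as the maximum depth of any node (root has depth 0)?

Resulting structure (node: left, right):
  32: L=16, R=–
  16: L=14, R=17
  14: L=10, R=–
  17: L=–, R=22
  22: L=18, R=–
  18: L=–, R=–
  10: L=–, R=–

The deepest node is 18 at depth 4.

4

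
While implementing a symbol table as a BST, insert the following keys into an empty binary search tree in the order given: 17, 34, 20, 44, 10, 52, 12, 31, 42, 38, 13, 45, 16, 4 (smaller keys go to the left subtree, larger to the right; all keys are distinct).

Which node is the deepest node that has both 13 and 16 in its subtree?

13

17: root
34: right child of 17 (depth 1)
20: left child of 34 (depth 2)
44: right child of 34 (depth 2)
10: left child of 17 (depth 1)
52: right child of 44 (depth 3)
12: right child of 10 (depth 2)
31: right child of 20 (depth 3)
42: left child of 44 (depth 3)
38: left child of 42 (depth 4)
13: right child of 12 (depth 3)
45: left child of 52 (depth 4)
16: right child of 13 (depth 4)
4: left child of 10 (depth 2)

Path to 13: 17 → 10 → 12 → 13
Path to 16: 17 → 10 → 12 → 13 → 16
13 lies on both paths and is an ancestor of the other node.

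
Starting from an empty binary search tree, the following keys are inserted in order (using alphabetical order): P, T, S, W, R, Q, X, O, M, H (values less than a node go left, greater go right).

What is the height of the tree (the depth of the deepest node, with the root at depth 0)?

4

P: root
T: right child of P (depth 1)
S: left child of T (depth 2)
W: right child of T (depth 2)
R: left child of S (depth 3)
Q: left child of R (depth 4)
X: right child of W (depth 3)
O: left child of P (depth 1)
M: left child of O (depth 2)
H: left child of M (depth 3)

The deepest node is Q at depth 4.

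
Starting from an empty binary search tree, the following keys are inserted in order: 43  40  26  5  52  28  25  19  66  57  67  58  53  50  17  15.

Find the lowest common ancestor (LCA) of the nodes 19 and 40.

40

Insert 43: tree is empty, so 43 becomes the root.
Insert 40: 40 < 43 → go left. Place as left child of 43.
Insert 26: 26 < 43 → go left; 26 < 40 → go left. Place as left child of 40.
Insert 5: 5 < 43 → go left; 5 < 40 → go left; 5 < 26 → go left. Place as left child of 26.
Insert 52: 52 > 43 → go right. Place as right child of 43.
Insert 28: 28 < 43 → go left; 28 < 40 → go left; 28 > 26 → go right. Place as right child of 26.
Insert 25: 25 < 43 → go left; 25 < 40 → go left; 25 < 26 → go left; 25 > 5 → go right. Place as right child of 5.
Insert 19: 19 < 43 → go left; 19 < 40 → go left; 19 < 26 → go left; 19 > 5 → go right; 19 < 25 → go left. Place as left child of 25.
Insert 66: 66 > 43 → go right; 66 > 52 → go right. Place as right child of 52.
Insert 57: 57 > 43 → go right; 57 > 52 → go right; 57 < 66 → go left. Place as left child of 66.
Insert 67: 67 > 43 → go right; 67 > 52 → go right; 67 > 66 → go right. Place as right child of 66.
Insert 58: 58 > 43 → go right; 58 > 52 → go right; 58 < 66 → go left; 58 > 57 → go right. Place as right child of 57.
Insert 53: 53 > 43 → go right; 53 > 52 → go right; 53 < 66 → go left; 53 < 57 → go left. Place as left child of 57.
Insert 50: 50 > 43 → go right; 50 < 52 → go left. Place as left child of 52.
Insert 17: 17 < 43 → go left; 17 < 40 → go left; 17 < 26 → go left; 17 > 5 → go right; 17 < 25 → go left; 17 < 19 → go left. Place as left child of 19.
Insert 15: 15 < 43 → go left; 15 < 40 → go left; 15 < 26 → go left; 15 > 5 → go right; 15 < 25 → go left; 15 < 19 → go left; 15 < 17 → go left. Place as left child of 17.

Path to 19: 43 → 40 → 26 → 5 → 25 → 19
Path to 40: 43 → 40
40 lies on both paths and is an ancestor of the other node.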